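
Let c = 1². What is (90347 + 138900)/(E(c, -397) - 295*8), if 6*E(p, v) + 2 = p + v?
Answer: -687741/7279 ≈ -94.483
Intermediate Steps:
c = 1
E(p, v) = -⅓ + p/6 + v/6 (E(p, v) = -⅓ + (p + v)/6 = -⅓ + (p/6 + v/6) = -⅓ + p/6 + v/6)
(90347 + 138900)/(E(c, -397) - 295*8) = (90347 + 138900)/((-⅓ + (⅙)*1 + (⅙)*(-397)) - 295*8) = 229247/((-⅓ + ⅙ - 397/6) - 2360) = 229247/(-199/3 - 2360) = 229247/(-7279/3) = 229247*(-3/7279) = -687741/7279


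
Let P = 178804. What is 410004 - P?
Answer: 231200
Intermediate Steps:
410004 - P = 410004 - 1*178804 = 410004 - 178804 = 231200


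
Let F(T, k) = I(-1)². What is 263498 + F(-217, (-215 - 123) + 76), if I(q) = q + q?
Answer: 263502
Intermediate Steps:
I(q) = 2*q
F(T, k) = 4 (F(T, k) = (2*(-1))² = (-2)² = 4)
263498 + F(-217, (-215 - 123) + 76) = 263498 + 4 = 263502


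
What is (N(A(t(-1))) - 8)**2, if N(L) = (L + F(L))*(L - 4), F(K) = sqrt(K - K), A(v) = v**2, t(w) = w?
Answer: 121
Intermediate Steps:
F(K) = 0 (F(K) = sqrt(0) = 0)
N(L) = L*(-4 + L) (N(L) = (L + 0)*(L - 4) = L*(-4 + L))
(N(A(t(-1))) - 8)**2 = ((-1)**2*(-4 + (-1)**2) - 8)**2 = (1*(-4 + 1) - 8)**2 = (1*(-3) - 8)**2 = (-3 - 8)**2 = (-11)**2 = 121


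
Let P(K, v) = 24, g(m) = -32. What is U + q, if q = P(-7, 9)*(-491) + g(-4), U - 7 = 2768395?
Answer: 2756586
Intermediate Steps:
U = 2768402 (U = 7 + 2768395 = 2768402)
q = -11816 (q = 24*(-491) - 32 = -11784 - 32 = -11816)
U + q = 2768402 - 11816 = 2756586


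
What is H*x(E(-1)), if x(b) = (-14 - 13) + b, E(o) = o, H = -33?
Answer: 924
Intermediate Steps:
x(b) = -27 + b
H*x(E(-1)) = -33*(-27 - 1) = -33*(-28) = 924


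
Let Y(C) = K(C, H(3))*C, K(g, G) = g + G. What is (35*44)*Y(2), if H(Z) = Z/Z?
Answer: 9240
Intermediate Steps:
H(Z) = 1
K(g, G) = G + g
Y(C) = C*(1 + C) (Y(C) = (1 + C)*C = C*(1 + C))
(35*44)*Y(2) = (35*44)*(2*(1 + 2)) = 1540*(2*3) = 1540*6 = 9240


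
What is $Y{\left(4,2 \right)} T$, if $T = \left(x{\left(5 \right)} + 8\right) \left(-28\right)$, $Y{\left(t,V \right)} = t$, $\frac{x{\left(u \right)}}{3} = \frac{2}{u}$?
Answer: $- \frac{5152}{5} \approx -1030.4$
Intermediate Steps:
$x{\left(u \right)} = \frac{6}{u}$ ($x{\left(u \right)} = 3 \frac{2}{u} = \frac{6}{u}$)
$T = - \frac{1288}{5}$ ($T = \left(\frac{6}{5} + 8\right) \left(-28\right) = \frac{46}{5} \left(-28\right) = - \frac{1288}{5} \approx -257.6$)
$Y{\left(4,2 \right)} T = 4 \left(- \frac{1288}{5}\right) = - \frac{5152}{5}$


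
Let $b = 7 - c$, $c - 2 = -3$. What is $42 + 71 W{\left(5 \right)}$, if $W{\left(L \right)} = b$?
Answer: $610$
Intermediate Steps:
$c = -1$ ($c = 2 - 3 = -1$)
$b = 8$ ($b = 7 - -1 = 7 + 1 = 8$)
$W{\left(L \right)} = 8$
$42 + 71 W{\left(5 \right)} = 42 + 71 \cdot 8 = 42 + 568 = 610$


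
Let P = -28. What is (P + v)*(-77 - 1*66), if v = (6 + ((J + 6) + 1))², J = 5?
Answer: -42328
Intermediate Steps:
v = 324 (v = (6 + ((5 + 6) + 1))² = (6 + (11 + 1))² = (6 + 12)² = 18² = 324)
(P + v)*(-77 - 1*66) = (-28 + 324)*(-77 - 1*66) = 296*(-77 - 66) = 296*(-143) = -42328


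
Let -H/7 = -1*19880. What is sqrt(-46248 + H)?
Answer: 4*sqrt(5807) ≈ 304.81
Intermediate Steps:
H = 139160 (H = -(-7)*19880 = -7*(-19880) = 139160)
sqrt(-46248 + H) = sqrt(-46248 + 139160) = sqrt(92912) = 4*sqrt(5807)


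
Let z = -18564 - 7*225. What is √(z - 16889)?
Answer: 2*I*√9257 ≈ 192.43*I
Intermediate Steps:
z = -20139 (z = -18564 - 1*1575 = -18564 - 1575 = -20139)
√(z - 16889) = √(-20139 - 16889) = √(-37028) = 2*I*√9257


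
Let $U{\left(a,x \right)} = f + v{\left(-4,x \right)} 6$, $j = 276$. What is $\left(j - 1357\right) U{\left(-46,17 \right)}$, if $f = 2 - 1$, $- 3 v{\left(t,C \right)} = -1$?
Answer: $-3243$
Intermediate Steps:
$v{\left(t,C \right)} = \frac{1}{3}$ ($v{\left(t,C \right)} = \left(- \frac{1}{3}\right) \left(-1\right) = \frac{1}{3}$)
$f = 1$
$U{\left(a,x \right)} = 3$ ($U{\left(a,x \right)} = 1 + \frac{1}{3} \cdot 6 = 1 + 2 = 3$)
$\left(j - 1357\right) U{\left(-46,17 \right)} = \left(276 - 1357\right) 3 = \left(-1081\right) 3 = -3243$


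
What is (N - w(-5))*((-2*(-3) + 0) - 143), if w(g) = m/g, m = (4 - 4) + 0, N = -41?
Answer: 5617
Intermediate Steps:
m = 0 (m = 0 + 0 = 0)
w(g) = 0 (w(g) = 0/g = 0)
(N - w(-5))*((-2*(-3) + 0) - 143) = (-41 - 1*0)*((-2*(-3) + 0) - 143) = (-41 + 0)*((6 + 0) - 143) = -41*(6 - 143) = -41*(-137) = 5617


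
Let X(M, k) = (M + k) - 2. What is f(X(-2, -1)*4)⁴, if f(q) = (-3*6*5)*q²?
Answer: 1679616000000000000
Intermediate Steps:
X(M, k) = -2 + M + k
f(q) = -90*q² (f(q) = (-18*5)*q² = -90*q²)
f(X(-2, -1)*4)⁴ = (-90*16*(-2 - 2 - 1)²)⁴ = (-90*(-5*4)²)⁴ = (-90*(-20)²)⁴ = (-90*400)⁴ = (-36000)⁴ = 1679616000000000000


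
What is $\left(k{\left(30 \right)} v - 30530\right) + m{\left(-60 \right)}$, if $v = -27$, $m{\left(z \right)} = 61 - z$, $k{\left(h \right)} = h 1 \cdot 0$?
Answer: $-30409$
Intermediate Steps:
$k{\left(h \right)} = 0$ ($k{\left(h \right)} = h 0 = 0$)
$\left(k{\left(30 \right)} v - 30530\right) + m{\left(-60 \right)} = \left(0 \left(-27\right) - 30530\right) + \left(61 - -60\right) = \left(0 - 30530\right) + \left(61 + 60\right) = -30530 + 121 = -30409$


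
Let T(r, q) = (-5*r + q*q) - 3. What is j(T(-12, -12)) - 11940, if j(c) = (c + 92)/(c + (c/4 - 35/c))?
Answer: -2410032528/201865 ≈ -11939.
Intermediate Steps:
T(r, q) = -3 + q² - 5*r (T(r, q) = (-5*r + q²) - 3 = (q² - 5*r) - 3 = -3 + q² - 5*r)
j(c) = (92 + c)/(-35/c + 5*c/4) (j(c) = (92 + c)/(c + (c*(¼) - 35/c)) = (92 + c)/(c + (c/4 - 35/c)) = (92 + c)/(c + (-35/c + c/4)) = (92 + c)/(-35/c + 5*c/4))
j(T(-12, -12)) - 11940 = 4*(-3 + (-12)² - 5*(-12))*(92 + (-3 + (-12)² - 5*(-12)))/(5*(-28 + (-3 + (-12)² - 5*(-12))²)) - 11940 = 4*(-3 + 144 + 60)*(92 + (-3 + 144 + 60))/(5*(-28 + (-3 + 144 + 60)²)) - 11940 = (⅘)*201*(92 + 201)/(-28 + 201²) - 11940 = (⅘)*201*293/(-28 + 40401) - 11940 = (⅘)*201*293/40373 - 11940 = (⅘)*201*(1/40373)*293 - 11940 = 235572/201865 - 11940 = -2410032528/201865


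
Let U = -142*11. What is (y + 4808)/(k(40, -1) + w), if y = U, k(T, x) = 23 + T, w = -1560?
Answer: -1082/499 ≈ -2.1683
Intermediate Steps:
U = -1562
y = -1562
(y + 4808)/(k(40, -1) + w) = (-1562 + 4808)/((23 + 40) - 1560) = 3246/(63 - 1560) = 3246/(-1497) = 3246*(-1/1497) = -1082/499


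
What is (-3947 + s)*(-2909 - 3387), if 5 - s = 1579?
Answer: 34760216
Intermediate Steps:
s = -1574 (s = 5 - 1*1579 = 5 - 1579 = -1574)
(-3947 + s)*(-2909 - 3387) = (-3947 - 1574)*(-2909 - 3387) = -5521*(-6296) = 34760216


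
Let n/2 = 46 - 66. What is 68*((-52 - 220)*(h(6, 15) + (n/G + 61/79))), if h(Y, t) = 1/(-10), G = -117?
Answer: -866787296/46215 ≈ -18756.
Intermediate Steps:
n = -40 (n = 2*(46 - 66) = 2*(-20) = -40)
h(Y, t) = -⅒
68*((-52 - 220)*(h(6, 15) + (n/G + 61/79))) = 68*((-52 - 220)*(-⅒ + (-40/(-117) + 61/79))) = 68*(-272*(-⅒ + (-40*(-1/117) + 61*(1/79)))) = 68*(-272*(-⅒ + (40/117 + 61/79))) = 68*(-272*(-⅒ + 10297/9243)) = 68*(-272*93727/92430) = 68*(-12746872/46215) = -866787296/46215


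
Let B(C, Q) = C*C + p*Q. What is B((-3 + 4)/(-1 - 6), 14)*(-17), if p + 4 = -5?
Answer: 104941/49 ≈ 2141.7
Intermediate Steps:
p = -9 (p = -4 - 5 = -9)
B(C, Q) = C² - 9*Q (B(C, Q) = C*C - 9*Q = C² - 9*Q)
B((-3 + 4)/(-1 - 6), 14)*(-17) = (((-3 + 4)/(-1 - 6))² - 9*14)*(-17) = ((1/(-7))² - 126)*(-17) = ((1*(-⅐))² - 126)*(-17) = ((-⅐)² - 126)*(-17) = (1/49 - 126)*(-17) = -6173/49*(-17) = 104941/49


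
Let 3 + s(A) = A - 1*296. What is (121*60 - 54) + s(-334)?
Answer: 6573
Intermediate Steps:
s(A) = -299 + A (s(A) = -3 + (A - 1*296) = -3 + (A - 296) = -3 + (-296 + A) = -299 + A)
(121*60 - 54) + s(-334) = (121*60 - 54) + (-299 - 334) = (7260 - 54) - 633 = 7206 - 633 = 6573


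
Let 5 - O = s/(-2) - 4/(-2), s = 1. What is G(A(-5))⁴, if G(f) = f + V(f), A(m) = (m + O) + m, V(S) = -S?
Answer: 0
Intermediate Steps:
O = 7/2 (O = 5 - (1/(-2) - 4/(-2)) = 5 - (1*(-½) - 4*(-½)) = 5 - (-½ + 2) = 5 - 1*3/2 = 5 - 3/2 = 7/2 ≈ 3.5000)
A(m) = 7/2 + 2*m (A(m) = (m + 7/2) + m = (7/2 + m) + m = 7/2 + 2*m)
G(f) = 0 (G(f) = f - f = 0)
G(A(-5))⁴ = 0⁴ = 0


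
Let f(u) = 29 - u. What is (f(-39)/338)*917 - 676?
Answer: -83066/169 ≈ -491.51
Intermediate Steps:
(f(-39)/338)*917 - 676 = ((29 - 1*(-39))/338)*917 - 676 = ((29 + 39)*(1/338))*917 - 676 = (68*(1/338))*917 - 676 = (34/169)*917 - 676 = 31178/169 - 676 = -83066/169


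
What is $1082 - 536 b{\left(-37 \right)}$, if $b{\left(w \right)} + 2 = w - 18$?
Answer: $31634$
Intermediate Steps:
$b{\left(w \right)} = -20 + w$ ($b{\left(w \right)} = -2 + \left(w - 18\right) = -2 + \left(-18 + w\right) = -20 + w$)
$1082 - 536 b{\left(-37 \right)} = 1082 - 536 \left(-20 - 37\right) = 1082 - -30552 = 1082 + 30552 = 31634$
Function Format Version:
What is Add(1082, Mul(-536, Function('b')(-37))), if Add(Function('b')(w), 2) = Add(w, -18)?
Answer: 31634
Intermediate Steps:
Function('b')(w) = Add(-20, w) (Function('b')(w) = Add(-2, Add(w, -18)) = Add(-2, Add(-18, w)) = Add(-20, w))
Add(1082, Mul(-536, Function('b')(-37))) = Add(1082, Mul(-536, Add(-20, -37))) = Add(1082, Mul(-536, -57)) = Add(1082, 30552) = 31634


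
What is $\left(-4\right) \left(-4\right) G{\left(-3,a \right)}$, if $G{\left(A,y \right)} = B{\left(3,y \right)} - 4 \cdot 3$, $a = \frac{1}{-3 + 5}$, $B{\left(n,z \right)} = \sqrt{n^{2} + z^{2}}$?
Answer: $-192 + 8 \sqrt{37} \approx -143.34$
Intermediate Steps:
$a = \frac{1}{2} \approx 0.5$
$G{\left(A,y \right)} = -12 + \sqrt{9 + y^{2}}$ ($G{\left(A,y \right)} = \sqrt{3^{2} + y^{2}} - 4 \cdot 3 = \sqrt{9 + y^{2}} - 12 = -12 + \sqrt{9 + y^{2}}$)
$\left(-4\right) \left(-4\right) G{\left(-3,a \right)} = \left(-4\right) \left(-4\right) \left(-12 + \sqrt{9 + \left(\frac{1}{2}\right)^{2}}\right) = 16 \left(-12 + \sqrt{9 + \frac{1}{4}}\right) = 16 \left(-12 + \sqrt{\frac{37}{4}}\right) = 16 \left(-12 + \frac{\sqrt{37}}{2}\right) = -192 + 8 \sqrt{37}$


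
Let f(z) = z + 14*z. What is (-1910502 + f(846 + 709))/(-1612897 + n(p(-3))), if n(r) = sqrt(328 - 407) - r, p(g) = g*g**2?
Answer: 3043771167990/2601349636979 + 1887177*I*sqrt(79)/2601349636979 ≈ 1.1701 + 6.448e-6*I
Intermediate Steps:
f(z) = 15*z
p(g) = g**3
n(r) = -r + I*sqrt(79) (n(r) = sqrt(-79) - r = I*sqrt(79) - r = -r + I*sqrt(79))
(-1910502 + f(846 + 709))/(-1612897 + n(p(-3))) = (-1910502 + 15*(846 + 709))/(-1612897 + (-1*(-3)**3 + I*sqrt(79))) = (-1910502 + 15*1555)/(-1612897 + (-1*(-27) + I*sqrt(79))) = (-1910502 + 23325)/(-1612897 + (27 + I*sqrt(79))) = -1887177/(-1612870 + I*sqrt(79))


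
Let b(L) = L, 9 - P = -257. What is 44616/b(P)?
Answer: 22308/133 ≈ 167.73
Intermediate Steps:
P = 266 (P = 9 - 1*(-257) = 9 + 257 = 266)
44616/b(P) = 44616/266 = 44616*(1/266) = 22308/133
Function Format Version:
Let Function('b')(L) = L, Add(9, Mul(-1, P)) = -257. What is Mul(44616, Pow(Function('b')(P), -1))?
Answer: Rational(22308, 133) ≈ 167.73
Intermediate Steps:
P = 266 (P = Add(9, Mul(-1, -257)) = Add(9, 257) = 266)
Mul(44616, Pow(Function('b')(P), -1)) = Mul(44616, Pow(266, -1)) = Mul(44616, Rational(1, 266)) = Rational(22308, 133)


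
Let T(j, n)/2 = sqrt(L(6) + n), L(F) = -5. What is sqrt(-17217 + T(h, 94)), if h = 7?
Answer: sqrt(-17217 + 2*sqrt(89)) ≈ 131.14*I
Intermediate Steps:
T(j, n) = 2*sqrt(-5 + n)
sqrt(-17217 + T(h, 94)) = sqrt(-17217 + 2*sqrt(-5 + 94)) = sqrt(-17217 + 2*sqrt(89))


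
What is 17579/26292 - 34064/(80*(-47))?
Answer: 60106733/6178620 ≈ 9.7282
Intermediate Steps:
17579/26292 - 34064/(80*(-47)) = 17579*(1/26292) - 34064/(-3760) = 17579/26292 - 34064*(-1/3760) = 17579/26292 + 2129/235 = 60106733/6178620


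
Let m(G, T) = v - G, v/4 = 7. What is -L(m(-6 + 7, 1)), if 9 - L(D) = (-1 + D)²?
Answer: 667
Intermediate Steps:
v = 28 (v = 4*7 = 28)
m(G, T) = 28 - G
L(D) = 9 - (-1 + D)²
-L(m(-6 + 7, 1)) = -(9 - (-1 + (28 - (-6 + 7)))²) = -(9 - (-1 + (28 - 1*1))²) = -(9 - (-1 + (28 - 1))²) = -(9 - (-1 + 27)²) = -(9 - 1*26²) = -(9 - 1*676) = -(9 - 676) = -1*(-667) = 667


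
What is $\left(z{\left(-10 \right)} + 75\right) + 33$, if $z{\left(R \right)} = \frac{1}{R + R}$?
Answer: $\frac{2159}{20} \approx 107.95$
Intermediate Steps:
$z{\left(R \right)} = \frac{1}{2 R}$
$\left(z{\left(-10 \right)} + 75\right) + 33 = \left(\frac{1}{2 \left(-10\right)} + 75\right) + 33 = \left(\frac{1}{2} \left(- \frac{1}{10}\right) + 75\right) + 33 = \left(- \frac{1}{20} + 75\right) + 33 = \frac{1499}{20} + 33 = \frac{2159}{20}$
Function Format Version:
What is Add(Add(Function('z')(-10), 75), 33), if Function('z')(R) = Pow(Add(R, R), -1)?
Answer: Rational(2159, 20) ≈ 107.95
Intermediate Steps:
Function('z')(R) = Mul(Rational(1, 2), Pow(R, -1)) (Function('z')(R) = Pow(Mul(2, R), -1) = Mul(Rational(1, 2), Pow(R, -1)))
Add(Add(Function('z')(-10), 75), 33) = Add(Add(Mul(Rational(1, 2), Pow(-10, -1)), 75), 33) = Add(Add(Mul(Rational(1, 2), Rational(-1, 10)), 75), 33) = Add(Add(Rational(-1, 20), 75), 33) = Add(Rational(1499, 20), 33) = Rational(2159, 20)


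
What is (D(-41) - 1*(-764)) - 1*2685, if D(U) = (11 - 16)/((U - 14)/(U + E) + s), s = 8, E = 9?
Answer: -597591/311 ≈ -1921.5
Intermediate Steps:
D(U) = -5/(8 + (-14 + U)/(9 + U)) (D(U) = (11 - 16)/((U - 14)/(U + 9) + 8) = -5/((-14 + U)/(9 + U) + 8) = -5/(8 + (-14 + U)/(9 + U)))
(D(-41) - 1*(-764)) - 1*2685 = (5*(-9 - 1*(-41))/(58 + 9*(-41)) - 1*(-764)) - 1*2685 = (5*(-9 + 41)/(58 - 369) + 764) - 2685 = (5*32/(-311) + 764) - 2685 = (5*(-1/311)*32 + 764) - 2685 = (-160/311 + 764) - 2685 = 237444/311 - 2685 = -597591/311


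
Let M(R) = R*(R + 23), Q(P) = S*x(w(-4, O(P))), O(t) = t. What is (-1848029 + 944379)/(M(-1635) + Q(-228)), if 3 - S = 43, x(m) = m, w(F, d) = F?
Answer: -90365/263578 ≈ -0.34284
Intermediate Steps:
S = -40 (S = 3 - 1*43 = 3 - 43 = -40)
Q(P) = 160 (Q(P) = -40*(-4) = 160)
M(R) = R*(23 + R)
(-1848029 + 944379)/(M(-1635) + Q(-228)) = (-1848029 + 944379)/(-1635*(23 - 1635) + 160) = -903650/(-1635*(-1612) + 160) = -903650/(2635620 + 160) = -903650/2635780 = -903650*1/2635780 = -90365/263578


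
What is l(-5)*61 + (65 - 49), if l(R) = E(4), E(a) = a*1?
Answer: 260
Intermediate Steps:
E(a) = a
l(R) = 4
l(-5)*61 + (65 - 49) = 4*61 + (65 - 49) = 244 + 16 = 260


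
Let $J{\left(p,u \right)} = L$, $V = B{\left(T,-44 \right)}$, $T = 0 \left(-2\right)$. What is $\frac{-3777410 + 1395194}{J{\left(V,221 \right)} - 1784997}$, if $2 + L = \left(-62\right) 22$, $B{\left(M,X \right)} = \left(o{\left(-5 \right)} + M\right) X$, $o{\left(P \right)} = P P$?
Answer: $\frac{2382216}{1786363} \approx 1.3336$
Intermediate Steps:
$o{\left(P \right)} = P^{2}$
$T = 0$
$B{\left(M,X \right)} = X \left(25 + M\right)$ ($B{\left(M,X \right)} = \left(\left(-5\right)^{2} + M\right) X = \left(25 + M\right) X = X \left(25 + M\right)$)
$V = -1100$ ($V = - 44 \left(25 + 0\right) = \left(-44\right) 25 = -1100$)
$L = -1366$ ($L = -2 - 1364 = -1366$)
$J{\left(p,u \right)} = -1366$
$\frac{-3777410 + 1395194}{J{\left(V,221 \right)} - 1784997} = \frac{-3777410 + 1395194}{-1366 - 1784997} = - \frac{2382216}{-1786363} = \left(-2382216\right) \left(- \frac{1}{1786363}\right) = \frac{2382216}{1786363}$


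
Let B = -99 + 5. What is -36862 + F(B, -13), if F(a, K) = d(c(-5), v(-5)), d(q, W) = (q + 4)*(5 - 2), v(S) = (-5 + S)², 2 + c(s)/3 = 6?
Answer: -36814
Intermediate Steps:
B = -94
c(s) = 12 (c(s) = -6 + 3*6 = -6 + 18 = 12)
d(q, W) = 12 + 3*q (d(q, W) = (4 + q)*3 = 12 + 3*q)
F(a, K) = 48 (F(a, K) = 12 + 3*12 = 12 + 36 = 48)
-36862 + F(B, -13) = -36862 + 48 = -36814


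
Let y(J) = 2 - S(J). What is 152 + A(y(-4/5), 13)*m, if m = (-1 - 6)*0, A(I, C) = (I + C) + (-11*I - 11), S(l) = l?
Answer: 152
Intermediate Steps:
y(J) = 2 - J
A(I, C) = -11 + C - 10*I (A(I, C) = (C + I) + (-11 - 11*I) = -11 + C - 10*I)
m = 0 (m = -7*0 = 0)
152 + A(y(-4/5), 13)*m = 152 + (-11 + 13 - 10*(2 - (-4)/5))*0 = 152 + (-11 + 13 - 10*(2 - 1*(-⅘)))*0 = 152 + (-11 + 13 - 10*(2 + ⅘))*0 = 152 + (-11 + 13 - 10*14/5)*0 = 152 + (-11 + 13 - 28)*0 = 152 - 26*0 = 152 + 0 = 152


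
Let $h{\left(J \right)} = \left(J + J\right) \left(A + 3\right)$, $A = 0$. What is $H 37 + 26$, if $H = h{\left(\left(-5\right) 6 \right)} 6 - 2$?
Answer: $-40008$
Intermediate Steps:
$h{\left(J \right)} = 6 J$ ($h{\left(J \right)} = \left(J + J\right) \left(0 + 3\right) = 2 J 3 = 6 J$)
$H = -1082$ ($H = 6 \left(\left(-5\right) 6\right) 6 - 2 = 6 \left(-30\right) 6 - 2 = \left(-180\right) 6 - 2 = -1080 - 2 = -1082$)
$H 37 + 26 = \left(-1082\right) 37 + 26 = -40034 + 26 = -40008$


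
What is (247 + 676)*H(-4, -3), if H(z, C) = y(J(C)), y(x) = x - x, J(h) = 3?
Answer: 0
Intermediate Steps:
y(x) = 0
H(z, C) = 0
(247 + 676)*H(-4, -3) = (247 + 676)*0 = 923*0 = 0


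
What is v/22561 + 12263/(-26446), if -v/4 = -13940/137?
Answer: -5204078633/11677257746 ≈ -0.44566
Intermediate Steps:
v = 55760/137 (v = -(-55760)/137 = -4*(-13940/137) = 55760/137 ≈ 407.01)
v/22561 + 12263/(-26446) = (55760/137)/22561 + 12263/(-26446) = (55760/137)*(1/22561) + 12263*(-1/26446) = 55760/3090857 - 12263/26446 = -5204078633/11677257746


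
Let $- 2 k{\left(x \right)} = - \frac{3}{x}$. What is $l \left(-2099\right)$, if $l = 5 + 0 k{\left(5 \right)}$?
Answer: $-10495$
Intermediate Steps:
$k{\left(x \right)} = \frac{3}{2 x}$ ($k{\left(x \right)} = - \frac{\left(-3\right) \frac{1}{x}}{2} = \frac{3}{2 x}$)
$l = 5$ ($l = 5 + 0 \frac{3}{2 \cdot 5} = 5 + 0 \cdot \frac{3}{2} \cdot \frac{1}{5} = 5 + 0 \cdot \frac{3}{10} = 5 + 0 = 5$)
$l \left(-2099\right) = 5 \left(-2099\right) = -10495$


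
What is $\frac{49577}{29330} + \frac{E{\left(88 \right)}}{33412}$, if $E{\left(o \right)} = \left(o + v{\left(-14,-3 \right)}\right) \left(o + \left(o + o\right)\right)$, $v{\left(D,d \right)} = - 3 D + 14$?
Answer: $\frac{692869001}{244993490} \approx 2.8281$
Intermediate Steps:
$v{\left(D,d \right)} = 14 - 3 D$
$E{\left(o \right)} = 3 o \left(56 + o\right)$ ($E{\left(o \right)} = \left(o + \left(14 - -42\right)\right) \left(o + \left(o + o\right)\right) = \left(o + \left(14 + 42\right)\right) \left(o + 2 o\right) = \left(o + 56\right) 3 o = \left(56 + o\right) 3 o = 3 o \left(56 + o\right)$)
$\frac{49577}{29330} + \frac{E{\left(88 \right)}}{33412} = \frac{49577}{29330} + \frac{3 \cdot 88 \left(56 + 88\right)}{33412} = 49577 \cdot \frac{1}{29330} + 3 \cdot 88 \cdot 144 \cdot \frac{1}{33412} = \frac{49577}{29330} + 38016 \cdot \frac{1}{33412} = \frac{49577}{29330} + \frac{9504}{8353} = \frac{692869001}{244993490}$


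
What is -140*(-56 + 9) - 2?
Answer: 6578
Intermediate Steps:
-140*(-56 + 9) - 2 = -140*(-47) - 2 = 6580 - 2 = 6578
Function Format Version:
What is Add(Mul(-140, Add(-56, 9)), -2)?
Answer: 6578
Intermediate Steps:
Add(Mul(-140, Add(-56, 9)), -2) = Add(Mul(-140, -47), -2) = Add(6580, -2) = 6578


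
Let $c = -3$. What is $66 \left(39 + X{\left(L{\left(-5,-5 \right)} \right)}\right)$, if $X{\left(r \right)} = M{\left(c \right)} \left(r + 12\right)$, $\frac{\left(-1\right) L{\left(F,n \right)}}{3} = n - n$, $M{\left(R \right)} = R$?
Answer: $198$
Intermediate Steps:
$L{\left(F,n \right)} = 0$ ($L{\left(F,n \right)} = - 3 \left(n - n\right) = \left(-3\right) 0 = 0$)
$X{\left(r \right)} = -36 - 3 r$ ($X{\left(r \right)} = - 3 \left(r + 12\right) = - 3 \left(12 + r\right) = -36 - 3 r$)
$66 \left(39 + X{\left(L{\left(-5,-5 \right)} \right)}\right) = 66 \left(39 - 36\right) = 66 \cdot 3 = 198$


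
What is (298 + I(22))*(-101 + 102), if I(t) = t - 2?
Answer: 318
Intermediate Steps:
I(t) = -2 + t
(298 + I(22))*(-101 + 102) = (298 + (-2 + 22))*(-101 + 102) = (298 + 20)*1 = 318*1 = 318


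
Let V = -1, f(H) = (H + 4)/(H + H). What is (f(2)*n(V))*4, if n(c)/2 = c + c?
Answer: -24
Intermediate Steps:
f(H) = (4 + H)/(2*H) (f(H) = (4 + H)/((2*H)) = (4 + H)*(1/(2*H)) = (4 + H)/(2*H))
n(c) = 4*c (n(c) = 2*(c + c) = 2*(2*c) = 4*c)
(f(2)*n(V))*4 = (((½)*(4 + 2)/2)*(4*(-1)))*4 = (((½)*(½)*6)*(-4))*4 = ((3/2)*(-4))*4 = -6*4 = -24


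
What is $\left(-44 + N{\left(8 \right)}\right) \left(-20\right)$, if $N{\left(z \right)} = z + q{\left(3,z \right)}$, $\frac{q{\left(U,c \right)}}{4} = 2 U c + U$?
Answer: $-3360$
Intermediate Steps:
$q{\left(U,c \right)} = 4 U + 8 U c$ ($q{\left(U,c \right)} = 4 \left(2 U c + U\right) = 4 \left(U + 2 U c\right) = 4 U + 8 U c$)
$N{\left(z \right)} = 12 + 25 z$ ($N{\left(z \right)} = z + 4 \cdot 3 \left(1 + 2 z\right) = z + \left(12 + 24 z\right) = 12 + 25 z$)
$\left(-44 + N{\left(8 \right)}\right) \left(-20\right) = \left(-44 + \left(12 + 25 \cdot 8\right)\right) \left(-20\right) = \left(-44 + \left(12 + 200\right)\right) \left(-20\right) = \left(-44 + 212\right) \left(-20\right) = 168 \left(-20\right) = -3360$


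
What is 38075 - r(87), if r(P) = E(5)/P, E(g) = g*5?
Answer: 3312500/87 ≈ 38075.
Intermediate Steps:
E(g) = 5*g
r(P) = 25/P (r(P) = (5*5)/P = 25/P)
38075 - r(87) = 38075 - 25/87 = 3312500/87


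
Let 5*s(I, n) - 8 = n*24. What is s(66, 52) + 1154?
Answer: 7026/5 ≈ 1405.2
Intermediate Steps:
s(I, n) = 8/5 + 24*n/5 (s(I, n) = 8/5 + (n*24)/5 = 8/5 + (24*n)/5 = 8/5 + 24*n/5)
s(66, 52) + 1154 = (8/5 + (24/5)*52) + 1154 = (8/5 + 1248/5) + 1154 = 1256/5 + 1154 = 7026/5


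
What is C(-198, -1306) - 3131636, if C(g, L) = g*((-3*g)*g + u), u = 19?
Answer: 20151778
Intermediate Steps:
C(g, L) = g*(19 - 3*g²) (C(g, L) = g*((-3*g)*g + 19) = g*(-3*g² + 19) = g*(19 - 3*g²))
C(-198, -1306) - 3131636 = -198*(19 - 3*(-198)²) - 3131636 = -198*(19 - 3*39204) - 3131636 = -198*(19 - 117612) - 3131636 = -198*(-117593) - 3131636 = 23283414 - 3131636 = 20151778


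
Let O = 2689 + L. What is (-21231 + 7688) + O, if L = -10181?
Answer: -21035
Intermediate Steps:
O = -7492 (O = 2689 - 10181 = -7492)
(-21231 + 7688) + O = (-21231 + 7688) - 7492 = -13543 - 7492 = -21035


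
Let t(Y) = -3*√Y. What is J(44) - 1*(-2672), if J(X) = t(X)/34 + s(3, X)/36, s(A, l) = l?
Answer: 24059/9 - 3*√11/17 ≈ 2672.6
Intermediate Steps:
J(X) = -3*√X/34 + X/36
J(44) - 1*(-2672) = (-3*√11/17 + (1/36)*44) - 1*(-2672) = (-3*√11/17 + 11/9) + 2672 = (11/9 - 3*√11/17) + 2672 = 24059/9 - 3*√11/17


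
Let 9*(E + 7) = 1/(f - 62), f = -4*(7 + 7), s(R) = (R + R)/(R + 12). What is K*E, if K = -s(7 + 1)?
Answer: 2974/531 ≈ 5.6008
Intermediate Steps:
s(R) = 2*R/(12 + R) (s(R) = (2*R)/(12 + R) = 2*R/(12 + R))
f = -56 (f = -4*14 = -56)
E = -7435/1062 (E = -7 + 1/(9*(-56 - 62)) = -7 + (1/9)/(-118) = -7 + (1/9)*(-1/118) = -7 - 1/1062 = -7435/1062 ≈ -7.0009)
K = -4/5 (K = -2*(7 + 1)/(12 + (7 + 1)) = -2*8/(12 + 8) = -2*8/20 = -1*4/5 = -4/5 ≈ -0.80000)
K*E = -4/5*(-7435/1062) = 2974/531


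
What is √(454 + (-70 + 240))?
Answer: 4*√39 ≈ 24.980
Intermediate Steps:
√(454 + (-70 + 240)) = √(454 + 170) = √624 = 4*√39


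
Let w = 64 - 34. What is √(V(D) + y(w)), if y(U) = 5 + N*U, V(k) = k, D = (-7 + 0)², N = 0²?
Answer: 3*√6 ≈ 7.3485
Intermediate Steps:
N = 0
D = 49 (D = (-7)² = 49)
w = 30
y(U) = 5 (y(U) = 5 + 0*U = 5 + 0 = 5)
√(V(D) + y(w)) = √(49 + 5) = √54 = 3*√6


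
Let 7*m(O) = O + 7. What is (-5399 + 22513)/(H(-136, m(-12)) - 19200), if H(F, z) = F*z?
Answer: -59899/66860 ≈ -0.89589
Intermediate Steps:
m(O) = 1 + O/7 (m(O) = (O + 7)/7 = (7 + O)/7 = 1 + O/7)
(-5399 + 22513)/(H(-136, m(-12)) - 19200) = (-5399 + 22513)/(-136*(1 + (⅐)*(-12)) - 19200) = 17114/(-136*(1 - 12/7) - 19200) = 17114/(-136*(-5/7) - 19200) = 17114/(680/7 - 19200) = 17114/(-133720/7) = 17114*(-7/133720) = -59899/66860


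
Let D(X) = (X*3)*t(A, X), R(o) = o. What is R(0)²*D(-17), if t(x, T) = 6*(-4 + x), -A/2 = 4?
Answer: 0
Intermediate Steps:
A = -8 (A = -2*4 = -8)
t(x, T) = -24 + 6*x
D(X) = -216*X (D(X) = (X*3)*(-24 + 6*(-8)) = (3*X)*(-24 - 48) = (3*X)*(-72) = -216*X)
R(0)²*D(-17) = 0²*(-216*(-17)) = 0*3672 = 0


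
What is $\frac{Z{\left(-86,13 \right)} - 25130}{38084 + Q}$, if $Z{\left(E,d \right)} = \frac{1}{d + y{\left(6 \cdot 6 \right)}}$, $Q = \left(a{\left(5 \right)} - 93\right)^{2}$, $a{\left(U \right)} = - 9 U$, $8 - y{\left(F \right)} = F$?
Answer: $- \frac{376951}{856920} \approx -0.43989$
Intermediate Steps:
$y{\left(F \right)} = 8 - F$
$Q = 19044$ ($Q = \left(\left(-9\right) 5 - 93\right)^{2} = \left(-45 - 93\right)^{2} = \left(-138\right)^{2} = 19044$)
$Z{\left(E,d \right)} = \frac{1}{-28 + d}$ ($Z{\left(E,d \right)} = \frac{1}{d + \left(8 - 6 \cdot 6\right)} = \frac{1}{d + \left(8 - 36\right)} = \frac{1}{d - 28} = \frac{1}{-28 + d}$)
$\frac{Z{\left(-86,13 \right)} - 25130}{38084 + Q} = \frac{\frac{1}{-28 + 13} - 25130}{38084 + 19044} = \frac{\frac{1}{-15} - 25130}{57128} = \left(- \frac{1}{15} - 25130\right) \frac{1}{57128} = \left(- \frac{376951}{15}\right) \frac{1}{57128} = - \frac{376951}{856920}$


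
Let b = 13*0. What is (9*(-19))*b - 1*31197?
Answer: -31197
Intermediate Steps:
b = 0
(9*(-19))*b - 1*31197 = (9*(-19))*0 - 1*31197 = -171*0 - 31197 = 0 - 31197 = -31197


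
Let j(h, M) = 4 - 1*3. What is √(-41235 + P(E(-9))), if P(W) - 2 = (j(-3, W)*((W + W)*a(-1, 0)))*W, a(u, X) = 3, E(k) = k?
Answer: I*√40747 ≈ 201.86*I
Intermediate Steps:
j(h, M) = 1 (j(h, M) = 4 - 3 = 1)
P(W) = 2 + 6*W² (P(W) = 2 + (1*((W + W)*3))*W = 2 + (1*((2*W)*3))*W = 2 + (1*(6*W))*W = 2 + (6*W)*W = 2 + 6*W²)
√(-41235 + P(E(-9))) = √(-41235 + (2 + 6*(-9)²)) = √(-41235 + (2 + 6*81)) = √(-41235 + (2 + 486)) = √(-41235 + 488) = √(-40747) = I*√40747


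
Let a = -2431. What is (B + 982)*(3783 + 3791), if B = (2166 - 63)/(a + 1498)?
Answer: 2307805374/311 ≈ 7.4206e+6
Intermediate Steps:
B = -701/311 (B = (2166 - 63)/(-2431 + 1498) = 2103/(-933) = 2103*(-1/933) = -701/311 ≈ -2.2540)
(B + 982)*(3783 + 3791) = (-701/311 + 982)*(3783 + 3791) = (304701/311)*7574 = 2307805374/311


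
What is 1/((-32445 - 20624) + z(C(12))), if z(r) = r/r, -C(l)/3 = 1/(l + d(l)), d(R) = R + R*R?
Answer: -1/53068 ≈ -1.8844e-5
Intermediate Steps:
d(R) = R + R**2
C(l) = -3/(l + l*(1 + l))
z(r) = 1
1/((-32445 - 20624) + z(C(12))) = 1/((-32445 - 20624) + 1) = 1/(-53069 + 1) = 1/(-53068) = -1/53068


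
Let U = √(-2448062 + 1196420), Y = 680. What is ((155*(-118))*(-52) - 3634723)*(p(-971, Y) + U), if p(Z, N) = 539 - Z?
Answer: -4052300930 - 2683643*I*√1251642 ≈ -4.0523e+9 - 3.0024e+9*I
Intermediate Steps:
U = I*√1251642 (U = √(-1251642) = I*√1251642 ≈ 1118.8*I)
((155*(-118))*(-52) - 3634723)*(p(-971, Y) + U) = ((155*(-118))*(-52) - 3634723)*((539 - 1*(-971)) + I*√1251642) = (-18290*(-52) - 3634723)*((539 + 971) + I*√1251642) = (951080 - 3634723)*(1510 + I*√1251642) = -2683643*(1510 + I*√1251642) = -4052300930 - 2683643*I*√1251642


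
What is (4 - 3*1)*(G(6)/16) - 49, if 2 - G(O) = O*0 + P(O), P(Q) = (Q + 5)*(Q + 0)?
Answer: -53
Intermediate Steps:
P(Q) = Q*(5 + Q) (P(Q) = (5 + Q)*Q = Q*(5 + Q))
G(O) = 2 - O*(5 + O) (G(O) = 2 - (O*0 + O*(5 + O)) = 2 - (0 + O*(5 + O)) = 2 - O*(5 + O))
(4 - 3*1)*(G(6)/16) - 49 = (4 - 3*1)*((2 - 1*6*(5 + 6))/16) - 49 = (4 - 3)*((2 - 1*6*11)*(1/16)) - 49 = 1*((2 - 66)*(1/16)) - 49 = 1*(-64*1/16) - 49 = 1*(-4) - 49 = -4 - 49 = -53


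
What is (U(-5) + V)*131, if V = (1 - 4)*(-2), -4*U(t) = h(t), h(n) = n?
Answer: 3799/4 ≈ 949.75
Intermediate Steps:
U(t) = -t/4
V = 6 (V = -3*(-2) = 6)
(U(-5) + V)*131 = (-¼*(-5) + 6)*131 = (5/4 + 6)*131 = (29/4)*131 = 3799/4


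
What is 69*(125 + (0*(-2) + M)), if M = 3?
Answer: 8832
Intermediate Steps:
69*(125 + (0*(-2) + M)) = 69*(125 + (0*(-2) + 3)) = 69*(125 + (0 + 3)) = 69*(125 + 3) = 69*128 = 8832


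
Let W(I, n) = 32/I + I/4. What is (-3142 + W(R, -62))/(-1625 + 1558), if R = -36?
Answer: 28367/603 ≈ 47.043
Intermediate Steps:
W(I, n) = 32/I + I/4 (W(I, n) = 32/I + I*(¼) = 32/I + I/4)
(-3142 + W(R, -62))/(-1625 + 1558) = (-3142 + (32/(-36) + (¼)*(-36)))/(-1625 + 1558) = (-3142 + (32*(-1/36) - 9))/(-67) = (-3142 + (-8/9 - 9))*(-1/67) = (-3142 - 89/9)*(-1/67) = -28367/9*(-1/67) = 28367/603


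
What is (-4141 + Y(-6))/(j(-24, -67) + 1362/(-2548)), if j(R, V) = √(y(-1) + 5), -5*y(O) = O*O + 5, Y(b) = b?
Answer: -17989561590/28519639 - 6730896172*√95/28519639 ≈ -2931.1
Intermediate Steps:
y(O) = -1 - O²/5 (y(O) = -(O*O + 5)/5 = -(O² + 5)/5 = -(5 + O²)/5 = -1 - O²/5)
j(R, V) = √95/5 (j(R, V) = √((-1 - ⅕*(-1)²) + 5) = √((-1 - ⅕*1) + 5) = √((-1 - ⅕) + 5) = √(-6/5 + 5) = √(19/5) = √95/5)
(-4141 + Y(-6))/(j(-24, -67) + 1362/(-2548)) = (-4141 - 6)/(√95/5 + 1362/(-2548)) = -4147/(√95/5 + 1362*(-1/2548)) = -4147/(√95/5 - 681/1274) = -4147/(-681/1274 + √95/5)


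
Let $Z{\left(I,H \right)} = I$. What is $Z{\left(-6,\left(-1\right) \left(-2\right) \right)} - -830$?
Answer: $824$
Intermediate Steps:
$Z{\left(-6,\left(-1\right) \left(-2\right) \right)} - -830 = -6 - -830 = -6 + 830 = 824$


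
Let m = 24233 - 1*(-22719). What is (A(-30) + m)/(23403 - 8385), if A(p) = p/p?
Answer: 15651/5006 ≈ 3.1264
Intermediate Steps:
A(p) = 1
m = 46952 (m = 24233 + 22719 = 46952)
(A(-30) + m)/(23403 - 8385) = (1 + 46952)/(23403 - 8385) = 46953/15018 = 46953*(1/15018) = 15651/5006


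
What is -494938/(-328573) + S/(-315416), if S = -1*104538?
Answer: 95229864241/51818590684 ≈ 1.8378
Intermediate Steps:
S = -104538
-494938/(-328573) + S/(-315416) = -494938/(-328573) - 104538/(-315416) = -494938*(-1/328573) - 104538*(-1/315416) = 494938/328573 + 52269/157708 = 95229864241/51818590684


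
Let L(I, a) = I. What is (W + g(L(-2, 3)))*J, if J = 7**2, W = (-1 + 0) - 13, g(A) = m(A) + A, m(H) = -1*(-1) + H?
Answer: -833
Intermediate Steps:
m(H) = 1 + H
g(A) = 1 + 2*A (g(A) = (1 + A) + A = 1 + 2*A)
W = -14 (W = -1 - 13 = -14)
J = 49
(W + g(L(-2, 3)))*J = (-14 + (1 + 2*(-2)))*49 = (-14 + (1 - 4))*49 = (-14 - 3)*49 = -17*49 = -833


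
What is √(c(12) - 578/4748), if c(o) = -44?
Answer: I*√248664630/2374 ≈ 6.6424*I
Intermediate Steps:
√(c(12) - 578/4748) = √(-44 - 578/4748) = √(-44 - 578*1/4748) = √(-44 - 289/2374) = √(-104745/2374) = I*√248664630/2374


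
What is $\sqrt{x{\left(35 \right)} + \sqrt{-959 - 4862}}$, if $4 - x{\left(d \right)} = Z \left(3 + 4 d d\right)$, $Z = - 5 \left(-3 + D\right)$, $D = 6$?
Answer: $\sqrt{73549 + i \sqrt{5821}} \approx 271.2 + 0.141 i$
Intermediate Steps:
$Z = -15$ ($Z = - 5 \left(-3 + 6\right) = \left(-5\right) 3 = -15$)
$x{\left(d \right)} = 49 + 60 d^{2}$ ($x{\left(d \right)} = 4 - - 15 \left(3 + 4 d d\right) = 4 - - 15 \left(3 + 4 d^{2}\right) = 4 - \left(-45 - 60 d^{2}\right) = 4 + \left(45 + 60 d^{2}\right) = 49 + 60 d^{2}$)
$\sqrt{x{\left(35 \right)} + \sqrt{-959 - 4862}} = \sqrt{\left(49 + 60 \cdot 35^{2}\right) + \sqrt{-959 - 4862}} = \sqrt{\left(49 + 60 \cdot 1225\right) + \sqrt{-959 - 4862}} = \sqrt{\left(49 + 73500\right) + \sqrt{-5821}} = \sqrt{73549 + i \sqrt{5821}}$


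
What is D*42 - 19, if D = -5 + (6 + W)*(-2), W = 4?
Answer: -1069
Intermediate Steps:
D = -25 (D = -5 + (6 + 4)*(-2) = -5 + 10*(-2) = -5 - 20 = -25)
D*42 - 19 = -25*42 - 19 = -1050 - 19 = -1069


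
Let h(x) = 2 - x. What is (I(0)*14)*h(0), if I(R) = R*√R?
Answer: 0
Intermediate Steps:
I(R) = R^(3/2)
(I(0)*14)*h(0) = (0^(3/2)*14)*(2 - 1*0) = (0*14)*(2 + 0) = 0*2 = 0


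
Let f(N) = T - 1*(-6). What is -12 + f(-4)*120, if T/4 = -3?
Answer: -732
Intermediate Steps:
T = -12 (T = 4*(-3) = -12)
f(N) = -6 (f(N) = -12 - 1*(-6) = -12 + 6 = -6)
-12 + f(-4)*120 = -12 - 6*120 = -12 - 720 = -732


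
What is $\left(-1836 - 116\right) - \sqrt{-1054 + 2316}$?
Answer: $-1952 - \sqrt{1262} \approx -1987.5$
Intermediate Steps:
$\left(-1836 - 116\right) - \sqrt{-1054 + 2316} = -1952 - \sqrt{1262}$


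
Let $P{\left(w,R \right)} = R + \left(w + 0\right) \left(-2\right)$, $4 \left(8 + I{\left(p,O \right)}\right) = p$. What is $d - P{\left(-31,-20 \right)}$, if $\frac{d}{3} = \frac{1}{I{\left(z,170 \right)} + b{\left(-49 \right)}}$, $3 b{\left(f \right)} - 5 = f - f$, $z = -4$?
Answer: $- \frac{933}{22} \approx -42.409$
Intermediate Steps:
$I{\left(p,O \right)} = -8 + \frac{p}{4}$
$P{\left(w,R \right)} = R - 2 w$ ($P{\left(w,R \right)} = R + w \left(-2\right) = R - 2 w$)
$b{\left(f \right)} = \frac{5}{3}$ ($b{\left(f \right)} = \frac{5}{3} + \frac{f - f}{3} = \frac{5}{3} + \frac{1}{3} \cdot 0 = \frac{5}{3} + 0 = \frac{5}{3}$)
$d = - \frac{9}{22}$ ($d = \frac{3}{\left(-8 + \frac{1}{4} \left(-4\right)\right) + \frac{5}{3}} = \frac{3}{\left(-8 - 1\right) + \frac{5}{3}} = \frac{3}{-9 + \frac{5}{3}} = \frac{3}{- \frac{22}{3}} = 3 \left(- \frac{3}{22}\right) = - \frac{9}{22} \approx -0.40909$)
$d - P{\left(-31,-20 \right)} = - \frac{9}{22} - \left(-20 - -62\right) = - \frac{9}{22} - \left(-20 + 62\right) = - \frac{9}{22} - 42 = - \frac{933}{22}$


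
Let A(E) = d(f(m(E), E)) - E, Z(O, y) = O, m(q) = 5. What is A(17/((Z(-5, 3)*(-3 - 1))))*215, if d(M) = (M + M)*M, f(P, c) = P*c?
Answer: 60673/8 ≈ 7584.1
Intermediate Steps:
d(M) = 2*M² (d(M) = (2*M)*M = 2*M²)
A(E) = -E + 50*E² (A(E) = 2*(5*E)² - E = 2*(25*E²) - E = 50*E² - E = -E + 50*E²)
A(17/((Z(-5, 3)*(-3 - 1))))*215 = ((17/((-5*(-3 - 1))))*(-1 + 50*(17/((-5*(-3 - 1))))))*215 = ((17/((-5*(-4))))*(-1 + 50*(17/((-5*(-4))))))*215 = ((17/20)*(-1 + 50*(17/20)))*215 = ((17*(1/20))*(-1 + 50*(17*(1/20))))*215 = (17*(-1 + 50*(17/20))/20)*215 = (17*(-1 + 85/2)/20)*215 = ((17/20)*(83/2))*215 = (1411/40)*215 = 60673/8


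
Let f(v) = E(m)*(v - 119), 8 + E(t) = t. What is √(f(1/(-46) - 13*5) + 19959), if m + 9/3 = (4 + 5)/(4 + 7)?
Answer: √1397487751/253 ≈ 147.76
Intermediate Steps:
m = -24/11 (m = -3 + (4 + 5)/(4 + 7) = -3 + 9/11 = -24/11 ≈ -2.1818)
E(t) = -8 + t
f(v) = 13328/11 - 112*v/11 (f(v) = (-8 - 24/11)*(v - 119) = -112*(-119 + v)/11 = 13328/11 - 112*v/11)
√(f(1/(-46) - 13*5) + 19959) = √((13328/11 - 112*(1/(-46) - 13*5)/11) + 19959) = √((13328/11 - 112*(-1/46 - 1*65)/11) + 19959) = √((13328/11 - 112*(-1/46 - 65)/11) + 19959) = √((13328/11 - 112/11*(-2991/46)) + 19959) = √((13328/11 + 167496/253) + 19959) = √(474040/253 + 19959) = √(5523667/253) = √1397487751/253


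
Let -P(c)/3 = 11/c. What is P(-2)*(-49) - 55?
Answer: -1727/2 ≈ -863.50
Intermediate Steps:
P(c) = -33/c
P(-2)*(-49) - 55 = -33/(-2)*(-49) - 55 = -33*(-1/2)*(-49) - 55 = (33/2)*(-49) - 55 = -1617/2 - 55 = -1727/2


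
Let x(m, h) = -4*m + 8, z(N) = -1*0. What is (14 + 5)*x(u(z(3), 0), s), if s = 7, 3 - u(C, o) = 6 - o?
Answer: 380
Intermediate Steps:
z(N) = 0
u(C, o) = -3 + o (u(C, o) = 3 - (6 - o) = 3 + (-6 + o) = -3 + o)
x(m, h) = 8 - 4*m
(14 + 5)*x(u(z(3), 0), s) = (14 + 5)*(8 - 4*(-3 + 0)) = 19*(8 - 4*(-3)) = 19*(8 + 12) = 19*20 = 380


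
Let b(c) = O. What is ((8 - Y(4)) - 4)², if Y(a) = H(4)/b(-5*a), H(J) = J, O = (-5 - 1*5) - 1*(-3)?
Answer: 1024/49 ≈ 20.898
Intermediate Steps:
O = -7 (O = (-5 - 5) + 3 = -10 + 3 = -7)
b(c) = -7
Y(a) = -4/7 (Y(a) = 4/(-7) = 4*(-⅐) = -4/7)
((8 - Y(4)) - 4)² = ((8 - 1*(-4/7)) - 4)² = ((8 + 4/7) - 4)² = (60/7 - 4)² = (32/7)² = 1024/49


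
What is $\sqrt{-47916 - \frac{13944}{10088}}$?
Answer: $\frac{19 i \sqrt{211064919}}{1261} \approx 218.9 i$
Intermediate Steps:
$\sqrt{-47916 - \frac{13944}{10088}} = \sqrt{-47916 - \frac{1743}{1261}} = \sqrt{- \frac{60423819}{1261}} = \frac{19 i \sqrt{211064919}}{1261}$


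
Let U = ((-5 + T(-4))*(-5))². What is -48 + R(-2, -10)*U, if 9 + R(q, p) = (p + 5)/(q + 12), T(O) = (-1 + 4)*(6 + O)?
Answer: -571/2 ≈ -285.50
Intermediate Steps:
T(O) = 18 + 3*O (T(O) = 3*(6 + O) = 18 + 3*O)
R(q, p) = -9 + (5 + p)/(12 + q) (R(q, p) = -9 + (p + 5)/(q + 12) = -9 + (5 + p)/(12 + q))
U = 25 (U = ((-5 + (18 + 3*(-4)))*(-5))² = ((-5 + (18 - 12))*(-5))² = ((-5 + 6)*(-5))² = (1*(-5))² = (-5)² = 25)
-48 + R(-2, -10)*U = -48 + ((-103 - 10 - 9*(-2))/(12 - 2))*25 = -48 + ((-103 - 10 + 18)/10)*25 = -48 + ((⅒)*(-95))*25 = -48 - 19/2*25 = -48 - 475/2 = -571/2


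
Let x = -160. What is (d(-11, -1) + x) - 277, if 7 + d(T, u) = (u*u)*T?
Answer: -455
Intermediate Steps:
d(T, u) = -7 + T*u² (d(T, u) = -7 + (u*u)*T = -7 + u²*T = -7 + T*u²)
(d(-11, -1) + x) - 277 = ((-7 - 11*(-1)²) - 160) - 277 = ((-7 - 11*1) - 160) - 277 = ((-7 - 11) - 160) - 277 = (-18 - 160) - 277 = -178 - 277 = -455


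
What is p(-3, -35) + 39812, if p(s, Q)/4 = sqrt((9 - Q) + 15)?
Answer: 39812 + 4*sqrt(59) ≈ 39843.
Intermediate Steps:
p(s, Q) = 4*sqrt(24 - Q) (p(s, Q) = 4*sqrt((9 - Q) + 15) = 4*sqrt(24 - Q))
p(-3, -35) + 39812 = 4*sqrt(24 - 1*(-35)) + 39812 = 4*sqrt(24 + 35) + 39812 = 4*sqrt(59) + 39812 = 39812 + 4*sqrt(59)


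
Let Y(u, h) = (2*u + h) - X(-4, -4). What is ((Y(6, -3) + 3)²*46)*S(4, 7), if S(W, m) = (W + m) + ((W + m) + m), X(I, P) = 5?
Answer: 65366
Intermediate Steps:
S(W, m) = 2*W + 3*m (S(W, m) = (W + m) + (W + 2*m) = 2*W + 3*m)
Y(u, h) = -5 + h + 2*u (Y(u, h) = (2*u + h) - 1*5 = (h + 2*u) - 5 = -5 + h + 2*u)
((Y(6, -3) + 3)²*46)*S(4, 7) = (((-5 - 3 + 2*6) + 3)²*46)*(2*4 + 3*7) = (((-5 - 3 + 12) + 3)²*46)*(8 + 21) = ((4 + 3)²*46)*29 = (7²*46)*29 = (49*46)*29 = 2254*29 = 65366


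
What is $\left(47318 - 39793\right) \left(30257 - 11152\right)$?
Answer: $143765125$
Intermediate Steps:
$\left(47318 - 39793\right) \left(30257 - 11152\right) = 7525 \cdot 19105 = 143765125$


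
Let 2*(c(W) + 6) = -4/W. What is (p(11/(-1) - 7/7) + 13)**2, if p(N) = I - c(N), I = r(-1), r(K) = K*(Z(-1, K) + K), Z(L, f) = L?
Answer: 15625/36 ≈ 434.03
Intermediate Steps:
c(W) = -6 - 2/W (c(W) = -6 + (-4/W)/2 = -6 - 2/W)
r(K) = K*(-1 + K)
I = 2 (I = -(-1 - 1) = -1*(-2) = 2)
p(N) = 8 + 2/N (p(N) = 2 - (-6 - 2/N) = 2 + (6 + 2/N) = 8 + 2/N)
(p(11/(-1) - 7/7) + 13)**2 = ((8 + 2/(11/(-1) - 7/7)) + 13)**2 = ((8 + 2/(11*(-1) - 7*1/7)) + 13)**2 = ((8 + 2/(-11 - 1)) + 13)**2 = ((8 + 2/(-12)) + 13)**2 = ((8 + 2*(-1/12)) + 13)**2 = ((8 - 1/6) + 13)**2 = (47/6 + 13)**2 = (125/6)**2 = 15625/36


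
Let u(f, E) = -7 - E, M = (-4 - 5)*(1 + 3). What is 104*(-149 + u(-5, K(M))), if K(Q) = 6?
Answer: -16848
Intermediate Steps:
M = -36 (M = -9*4 = -36)
104*(-149 + u(-5, K(M))) = 104*(-149 + (-7 - 1*6)) = 104*(-149 + (-7 - 6)) = 104*(-149 - 13) = 104*(-162) = -16848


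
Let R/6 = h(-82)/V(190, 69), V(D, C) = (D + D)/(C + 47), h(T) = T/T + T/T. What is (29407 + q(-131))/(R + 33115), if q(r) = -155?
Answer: 2778940/3146273 ≈ 0.88325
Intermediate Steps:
h(T) = 2 (h(T) = 1 + 1 = 2)
V(D, C) = 2*D/(47 + C) (V(D, C) = (2*D)/(47 + C) = 2*D/(47 + C))
R = 348/95 (R = 6*(2/((2*190/(47 + 69)))) = 6*(2/((2*190/116))) = 6*(2/((2*190*(1/116)))) = 6*(2/(95/29)) = 6*(2*(29/95)) = 6*(58/95) = 348/95 ≈ 3.6632)
(29407 + q(-131))/(R + 33115) = (29407 - 155)/(348/95 + 33115) = 29252/(3146273/95) = 29252*(95/3146273) = 2778940/3146273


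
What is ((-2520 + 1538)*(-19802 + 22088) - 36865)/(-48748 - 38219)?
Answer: 2281717/86967 ≈ 26.237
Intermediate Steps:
((-2520 + 1538)*(-19802 + 22088) - 36865)/(-48748 - 38219) = (-982*2286 - 36865)/(-86967) = (-2244852 - 36865)*(-1/86967) = -2281717*(-1/86967) = 2281717/86967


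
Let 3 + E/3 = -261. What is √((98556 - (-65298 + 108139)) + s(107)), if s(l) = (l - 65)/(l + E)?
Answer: √26142842105/685 ≈ 236.04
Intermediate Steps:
E = -792 (E = -9 + 3*(-261) = -9 - 783 = -792)
s(l) = (-65 + l)/(-792 + l) (s(l) = (l - 65)/(l - 792) = (-65 + l)/(-792 + l))
√((98556 - (-65298 + 108139)) + s(107)) = √((98556 - (-65298 + 108139)) + (-65 + 107)/(-792 + 107)) = √((98556 - 1*42841) + 42/(-685)) = √((98556 - 42841) - 1/685*42) = √(55715 - 42/685) = √(38164733/685) = √26142842105/685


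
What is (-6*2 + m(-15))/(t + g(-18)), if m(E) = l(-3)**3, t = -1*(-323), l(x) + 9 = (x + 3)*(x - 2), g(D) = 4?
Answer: -247/109 ≈ -2.2661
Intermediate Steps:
l(x) = -9 + (-2 + x)*(3 + x) (l(x) = -9 + (x + 3)*(x - 2) = -9 + (3 + x)*(-2 + x) = -9 + (-2 + x)*(3 + x))
t = 323
m(E) = -729 (m(E) = (-15 - 3 + (-3)**2)**3 = (-15 - 3 + 9)**3 = (-9)**3 = -729)
(-6*2 + m(-15))/(t + g(-18)) = (-6*2 - 729)/(323 + 4) = (-12 - 729)/327 = -741*1/327 = -247/109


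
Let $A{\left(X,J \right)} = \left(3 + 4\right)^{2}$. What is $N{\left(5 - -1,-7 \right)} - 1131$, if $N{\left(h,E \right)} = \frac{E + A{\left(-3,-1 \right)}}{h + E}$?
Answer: $-1173$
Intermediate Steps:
$A{\left(X,J \right)} = 49$ ($A{\left(X,J \right)} = 7^{2} = 49$)
$N{\left(h,E \right)} = \frac{49 + E}{E + h}$ ($N{\left(h,E \right)} = \frac{E + 49}{h + E} = \frac{49 + E}{E + h}$)
$N{\left(5 - -1,-7 \right)} - 1131 = \frac{49 - 7}{-7 + \left(5 - -1\right)} - 1131 = \frac{1}{-7 + \left(5 + 1\right)} 42 - 1131 = \frac{1}{-7 + 6} \cdot 42 - 1131 = \frac{1}{-1} \cdot 42 - 1131 = \left(-1\right) 42 - 1131 = -42 - 1131 = -1173$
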